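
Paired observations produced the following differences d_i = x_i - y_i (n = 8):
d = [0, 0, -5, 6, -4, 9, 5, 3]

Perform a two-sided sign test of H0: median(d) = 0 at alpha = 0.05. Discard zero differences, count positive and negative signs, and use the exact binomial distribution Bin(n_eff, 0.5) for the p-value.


Step 1: Discard zero differences. Original n = 8; n_eff = number of nonzero differences = 6.
Nonzero differences (with sign): -5, +6, -4, +9, +5, +3
Step 2: Count signs: positive = 4, negative = 2.
Step 3: Under H0: P(positive) = 0.5, so the number of positives S ~ Bin(6, 0.5).
Step 4: Two-sided exact p-value = sum of Bin(6,0.5) probabilities at or below the observed probability = 0.687500.
Step 5: alpha = 0.05. fail to reject H0.

n_eff = 6, pos = 4, neg = 2, p = 0.687500, fail to reject H0.


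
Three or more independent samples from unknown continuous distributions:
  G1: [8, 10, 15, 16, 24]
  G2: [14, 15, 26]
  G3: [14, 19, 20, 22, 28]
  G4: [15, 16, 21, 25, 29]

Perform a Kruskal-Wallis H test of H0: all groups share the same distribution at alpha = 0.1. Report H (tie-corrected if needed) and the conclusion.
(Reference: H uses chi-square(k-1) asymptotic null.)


Step 1: Combine all N = 18 observations and assign midranks.
sorted (value, group, rank): (8,G1,1), (10,G1,2), (14,G2,3.5), (14,G3,3.5), (15,G1,6), (15,G2,6), (15,G4,6), (16,G1,8.5), (16,G4,8.5), (19,G3,10), (20,G3,11), (21,G4,12), (22,G3,13), (24,G1,14), (25,G4,15), (26,G2,16), (28,G3,17), (29,G4,18)
Step 2: Sum ranks within each group.
R_1 = 31.5 (n_1 = 5)
R_2 = 25.5 (n_2 = 3)
R_3 = 54.5 (n_3 = 5)
R_4 = 59.5 (n_4 = 5)
Step 3: H = 12/(N(N+1)) * sum(R_i^2/n_i) - 3(N+1)
     = 12/(18*19) * (31.5^2/5 + 25.5^2/3 + 54.5^2/5 + 59.5^2/5) - 3*19
     = 0.035088 * 1717.3 - 57
     = 3.256140.
Step 4: Ties present; correction factor C = 1 - 36/(18^3 - 18) = 0.993808. Corrected H = 3.256140 / 0.993808 = 3.276428.
Step 5: Under H0, H ~ chi^2(3); p-value = 0.350937.
Step 6: alpha = 0.1. fail to reject H0.

H = 3.2764, df = 3, p = 0.350937, fail to reject H0.


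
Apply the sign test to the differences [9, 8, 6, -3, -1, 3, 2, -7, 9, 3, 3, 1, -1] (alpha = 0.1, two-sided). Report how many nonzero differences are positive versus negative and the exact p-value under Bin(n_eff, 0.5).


Step 1: Discard zero differences. Original n = 13; n_eff = number of nonzero differences = 13.
Nonzero differences (with sign): +9, +8, +6, -3, -1, +3, +2, -7, +9, +3, +3, +1, -1
Step 2: Count signs: positive = 9, negative = 4.
Step 3: Under H0: P(positive) = 0.5, so the number of positives S ~ Bin(13, 0.5).
Step 4: Two-sided exact p-value = sum of Bin(13,0.5) probabilities at or below the observed probability = 0.266846.
Step 5: alpha = 0.1. fail to reject H0.

n_eff = 13, pos = 9, neg = 4, p = 0.266846, fail to reject H0.


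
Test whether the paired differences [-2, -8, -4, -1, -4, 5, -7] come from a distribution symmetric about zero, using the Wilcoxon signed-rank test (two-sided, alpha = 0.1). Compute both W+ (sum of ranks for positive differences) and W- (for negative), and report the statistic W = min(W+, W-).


Step 1: Drop any zero differences (none here) and take |d_i|.
|d| = [2, 8, 4, 1, 4, 5, 7]
Step 2: Midrank |d_i| (ties get averaged ranks).
ranks: |2|->2, |8|->7, |4|->3.5, |1|->1, |4|->3.5, |5|->5, |7|->6
Step 3: Attach original signs; sum ranks with positive sign and with negative sign.
W+ = 5 = 5
W- = 2 + 7 + 3.5 + 1 + 3.5 + 6 = 23
(Check: W+ + W- = 28 should equal n(n+1)/2 = 28.)
Step 4: Test statistic W = min(W+, W-) = 5.
Step 5: Ties in |d|, so use the tie-corrected normal approximation.
        E[W] = n(n+1)/4 = 7*8/4 = 14.
        Tie groups: |d|=4 (t=2); sum(t^3 - t) = 6.
        Var[W] = n(n+1)(2n+1)/24 - sum(t^3-t)/48 = 840/24 - 6/48 = 34.875.
        z = (W - E[W]) / sqrt(Var[W]) = (5 - 14) / 5.9055 = -1.5240.
        Two-sided p = 2*Phi(z) = 0.127508.
Step 6: alpha = 0.1. fail to reject H0.

W+ = 5, W- = 23, W = min = 5, p = 0.127508, fail to reject H0.


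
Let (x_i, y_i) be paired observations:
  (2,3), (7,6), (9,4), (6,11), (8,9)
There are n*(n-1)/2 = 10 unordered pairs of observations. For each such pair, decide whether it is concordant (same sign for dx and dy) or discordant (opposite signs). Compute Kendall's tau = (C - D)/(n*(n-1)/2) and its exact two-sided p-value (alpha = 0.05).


Step 1: Enumerate the 10 unordered pairs (i,j) with i<j and classify each by sign(x_j-x_i) * sign(y_j-y_i).
  (1,2):dx=+5,dy=+3->C; (1,3):dx=+7,dy=+1->C; (1,4):dx=+4,dy=+8->C; (1,5):dx=+6,dy=+6->C
  (2,3):dx=+2,dy=-2->D; (2,4):dx=-1,dy=+5->D; (2,5):dx=+1,dy=+3->C; (3,4):dx=-3,dy=+7->D
  (3,5):dx=-1,dy=+5->D; (4,5):dx=+2,dy=-2->D
Step 2: C = 5, D = 5, total pairs = 10.
Step 3: tau = (C - D)/(n(n-1)/2) = (5 - 5)/10 = 0.000000.
Step 4: Exact two-sided p-value (enumerate n! = 120 permutations of y under H0): p = 1.000000.
Step 5: alpha = 0.05. fail to reject H0.

tau_b = 0.0000 (C=5, D=5), p = 1.000000, fail to reject H0.


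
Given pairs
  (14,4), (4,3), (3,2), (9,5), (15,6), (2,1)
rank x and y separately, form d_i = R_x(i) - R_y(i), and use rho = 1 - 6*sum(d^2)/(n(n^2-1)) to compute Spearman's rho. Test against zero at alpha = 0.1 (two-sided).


Step 1: Rank x and y separately (midranks; no ties here).
rank(x): 14->5, 4->3, 3->2, 9->4, 15->6, 2->1
rank(y): 4->4, 3->3, 2->2, 5->5, 6->6, 1->1
Step 2: d_i = R_x(i) - R_y(i); compute d_i^2.
  (5-4)^2=1, (3-3)^2=0, (2-2)^2=0, (4-5)^2=1, (6-6)^2=0, (1-1)^2=0
sum(d^2) = 2.
Step 3: rho = 1 - 6*2 / (6*(6^2 - 1)) = 1 - 12/210 = 0.942857.
Step 4: Under H0, t = rho * sqrt((n-2)/(1-rho^2)) = 5.6595 ~ t(4).
Step 5: Two-sided p-value from the t-distribution with 4 df = 0.004805.
Step 6: alpha = 0.1. reject H0.

rho = 0.9429, p = 0.004805, reject H0 at alpha = 0.1.


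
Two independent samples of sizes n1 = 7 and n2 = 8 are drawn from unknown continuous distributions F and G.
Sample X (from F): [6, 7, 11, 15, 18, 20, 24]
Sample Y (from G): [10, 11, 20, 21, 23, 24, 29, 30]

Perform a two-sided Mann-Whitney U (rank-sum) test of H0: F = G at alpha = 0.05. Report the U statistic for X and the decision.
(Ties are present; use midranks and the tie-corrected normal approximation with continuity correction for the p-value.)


Step 1: Combine and sort all 15 observations; assign midranks.
sorted (value, group): (6,X), (7,X), (10,Y), (11,X), (11,Y), (15,X), (18,X), (20,X), (20,Y), (21,Y), (23,Y), (24,X), (24,Y), (29,Y), (30,Y)
ranks: 6->1, 7->2, 10->3, 11->4.5, 11->4.5, 15->6, 18->7, 20->8.5, 20->8.5, 21->10, 23->11, 24->12.5, 24->12.5, 29->14, 30->15
Step 2: Rank sum for X: R1 = 1 + 2 + 4.5 + 6 + 7 + 8.5 + 12.5 = 41.5.
Step 3: U_X = R1 - n1(n1+1)/2 = 41.5 - 7*8/2 = 41.5 - 28 = 13.5.
       U_Y = n1*n2 - U_X = 56 - 13.5 = 42.5.
Step 4: Ties are present, so use the tie-corrected normal approximation (with continuity correction) for the p-value.
Step 5: p-value = 0.104260; compare to alpha = 0.05. fail to reject H0.

U_X = 13.5, p = 0.104260, fail to reject H0 at alpha = 0.05.


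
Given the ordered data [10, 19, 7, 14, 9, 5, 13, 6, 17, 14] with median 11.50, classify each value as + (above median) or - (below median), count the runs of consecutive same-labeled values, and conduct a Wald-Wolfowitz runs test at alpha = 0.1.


Step 1: Compute median = 11.50; label A = above, B = below.
Labels in order: BABABBABAA  (n_A = 5, n_B = 5)
Step 2: Count runs R = 8.
Step 3: Under H0 (random ordering), E[R] = 2*n_A*n_B/(n_A+n_B) + 1 = 2*5*5/10 + 1 = 6.0000.
        Var[R] = 2*n_A*n_B*(2*n_A*n_B - n_A - n_B) / ((n_A+n_B)^2 * (n_A+n_B-1)) = 2000/900 = 2.2222.
        SD[R] = 1.4907.
Step 4: Continuity-corrected z = (R - 0.5 - E[R]) / SD[R] = (8 - 0.5 - 6.0000) / 1.4907 = 1.0062.
Step 5: Two-sided p-value via normal approximation = 2*(1 - Phi(|z|)) = 0.314305.
Step 6: alpha = 0.1. fail to reject H0.

R = 8, z = 1.0062, p = 0.314305, fail to reject H0.


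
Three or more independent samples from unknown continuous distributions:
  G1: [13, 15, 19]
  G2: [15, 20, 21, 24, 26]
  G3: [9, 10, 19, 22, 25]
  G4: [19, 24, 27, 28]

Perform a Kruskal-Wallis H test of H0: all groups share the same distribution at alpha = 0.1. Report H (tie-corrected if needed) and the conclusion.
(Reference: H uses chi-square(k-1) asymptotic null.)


Step 1: Combine all N = 17 observations and assign midranks.
sorted (value, group, rank): (9,G3,1), (10,G3,2), (13,G1,3), (15,G1,4.5), (15,G2,4.5), (19,G1,7), (19,G3,7), (19,G4,7), (20,G2,9), (21,G2,10), (22,G3,11), (24,G2,12.5), (24,G4,12.5), (25,G3,14), (26,G2,15), (27,G4,16), (28,G4,17)
Step 2: Sum ranks within each group.
R_1 = 14.5 (n_1 = 3)
R_2 = 51 (n_2 = 5)
R_3 = 35 (n_3 = 5)
R_4 = 52.5 (n_4 = 4)
Step 3: H = 12/(N(N+1)) * sum(R_i^2/n_i) - 3(N+1)
     = 12/(17*18) * (14.5^2/3 + 51^2/5 + 35^2/5 + 52.5^2/4) - 3*18
     = 0.039216 * 1524.35 - 54
     = 5.778268.
Step 4: Ties present; correction factor C = 1 - 36/(17^3 - 17) = 0.992647. Corrected H = 5.778268 / 0.992647 = 5.821070.
Step 5: Under H0, H ~ chi^2(3); p-value = 0.120648.
Step 6: alpha = 0.1. fail to reject H0.

H = 5.8211, df = 3, p = 0.120648, fail to reject H0.


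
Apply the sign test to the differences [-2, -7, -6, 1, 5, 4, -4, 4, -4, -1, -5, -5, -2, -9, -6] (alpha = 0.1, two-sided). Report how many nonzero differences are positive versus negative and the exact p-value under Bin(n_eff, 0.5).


Step 1: Discard zero differences. Original n = 15; n_eff = number of nonzero differences = 15.
Nonzero differences (with sign): -2, -7, -6, +1, +5, +4, -4, +4, -4, -1, -5, -5, -2, -9, -6
Step 2: Count signs: positive = 4, negative = 11.
Step 3: Under H0: P(positive) = 0.5, so the number of positives S ~ Bin(15, 0.5).
Step 4: Two-sided exact p-value = sum of Bin(15,0.5) probabilities at or below the observed probability = 0.118469.
Step 5: alpha = 0.1. fail to reject H0.

n_eff = 15, pos = 4, neg = 11, p = 0.118469, fail to reject H0.


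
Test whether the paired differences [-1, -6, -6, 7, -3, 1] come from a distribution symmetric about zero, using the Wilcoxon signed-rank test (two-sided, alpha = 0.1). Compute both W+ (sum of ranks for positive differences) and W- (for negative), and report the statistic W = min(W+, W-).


Step 1: Drop any zero differences (none here) and take |d_i|.
|d| = [1, 6, 6, 7, 3, 1]
Step 2: Midrank |d_i| (ties get averaged ranks).
ranks: |1|->1.5, |6|->4.5, |6|->4.5, |7|->6, |3|->3, |1|->1.5
Step 3: Attach original signs; sum ranks with positive sign and with negative sign.
W+ = 6 + 1.5 = 7.5
W- = 1.5 + 4.5 + 4.5 + 3 = 13.5
(Check: W+ + W- = 21 should equal n(n+1)/2 = 21.)
Step 4: Test statistic W = min(W+, W-) = 7.5.
Step 5: Ties in |d|, so use the tie-corrected normal approximation.
        E[W] = n(n+1)/4 = 6*7/4 = 10.5.
        Tie groups: |d|=1 (t=2), |d|=6 (t=2); sum(t^3 - t) = 12.
        Var[W] = n(n+1)(2n+1)/24 - sum(t^3-t)/48 = 546/24 - 12/48 = 22.5.
        z = (W - E[W]) / sqrt(Var[W]) = (7.5 - 10.5) / 4.7434 = -0.6325.
        Two-sided p = 2*Phi(z) = 0.527089.
Step 6: alpha = 0.1. fail to reject H0.

W+ = 7.5, W- = 13.5, W = min = 7.5, p = 0.527089, fail to reject H0.


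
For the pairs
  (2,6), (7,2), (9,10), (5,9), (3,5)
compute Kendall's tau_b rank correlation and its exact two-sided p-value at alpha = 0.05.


Step 1: Enumerate the 10 unordered pairs (i,j) with i<j and classify each by sign(x_j-x_i) * sign(y_j-y_i).
  (1,2):dx=+5,dy=-4->D; (1,3):dx=+7,dy=+4->C; (1,4):dx=+3,dy=+3->C; (1,5):dx=+1,dy=-1->D
  (2,3):dx=+2,dy=+8->C; (2,4):dx=-2,dy=+7->D; (2,5):dx=-4,dy=+3->D; (3,4):dx=-4,dy=-1->C
  (3,5):dx=-6,dy=-5->C; (4,5):dx=-2,dy=-4->C
Step 2: C = 6, D = 4, total pairs = 10.
Step 3: tau = (C - D)/(n(n-1)/2) = (6 - 4)/10 = 0.200000.
Step 4: Exact two-sided p-value (enumerate n! = 120 permutations of y under H0): p = 0.816667.
Step 5: alpha = 0.05. fail to reject H0.

tau_b = 0.2000 (C=6, D=4), p = 0.816667, fail to reject H0.


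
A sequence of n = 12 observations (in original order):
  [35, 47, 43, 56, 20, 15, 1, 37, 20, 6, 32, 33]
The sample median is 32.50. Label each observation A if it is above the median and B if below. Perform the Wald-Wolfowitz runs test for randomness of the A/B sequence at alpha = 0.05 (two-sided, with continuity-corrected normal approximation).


Step 1: Compute median = 32.50; label A = above, B = below.
Labels in order: AAAABBBABBBA  (n_A = 6, n_B = 6)
Step 2: Count runs R = 5.
Step 3: Under H0 (random ordering), E[R] = 2*n_A*n_B/(n_A+n_B) + 1 = 2*6*6/12 + 1 = 7.0000.
        Var[R] = 2*n_A*n_B*(2*n_A*n_B - n_A - n_B) / ((n_A+n_B)^2 * (n_A+n_B-1)) = 4320/1584 = 2.7273.
        SD[R] = 1.6514.
Step 4: Continuity-corrected z = (R + 0.5 - E[R]) / SD[R] = (5 + 0.5 - 7.0000) / 1.6514 = -0.9083.
Step 5: Two-sided p-value via normal approximation = 2*(1 - Phi(|z|)) = 0.363722.
Step 6: alpha = 0.05. fail to reject H0.

R = 5, z = -0.9083, p = 0.363722, fail to reject H0.


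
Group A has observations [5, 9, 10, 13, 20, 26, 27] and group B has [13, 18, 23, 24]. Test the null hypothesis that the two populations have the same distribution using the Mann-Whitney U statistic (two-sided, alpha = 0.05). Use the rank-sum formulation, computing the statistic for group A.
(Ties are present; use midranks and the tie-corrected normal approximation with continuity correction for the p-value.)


Step 1: Combine and sort all 11 observations; assign midranks.
sorted (value, group): (5,X), (9,X), (10,X), (13,X), (13,Y), (18,Y), (20,X), (23,Y), (24,Y), (26,X), (27,X)
ranks: 5->1, 9->2, 10->3, 13->4.5, 13->4.5, 18->6, 20->7, 23->8, 24->9, 26->10, 27->11
Step 2: Rank sum for X: R1 = 1 + 2 + 3 + 4.5 + 7 + 10 + 11 = 38.5.
Step 3: U_X = R1 - n1(n1+1)/2 = 38.5 - 7*8/2 = 38.5 - 28 = 10.5.
       U_Y = n1*n2 - U_X = 28 - 10.5 = 17.5.
Step 4: Ties are present, so use the tie-corrected normal approximation (with continuity correction) for the p-value.
Step 5: p-value = 0.569872; compare to alpha = 0.05. fail to reject H0.

U_X = 10.5, p = 0.569872, fail to reject H0 at alpha = 0.05.


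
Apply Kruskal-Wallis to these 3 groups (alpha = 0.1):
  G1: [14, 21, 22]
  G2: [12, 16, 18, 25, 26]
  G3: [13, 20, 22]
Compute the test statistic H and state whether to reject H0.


Step 1: Combine all N = 11 observations and assign midranks.
sorted (value, group, rank): (12,G2,1), (13,G3,2), (14,G1,3), (16,G2,4), (18,G2,5), (20,G3,6), (21,G1,7), (22,G1,8.5), (22,G3,8.5), (25,G2,10), (26,G2,11)
Step 2: Sum ranks within each group.
R_1 = 18.5 (n_1 = 3)
R_2 = 31 (n_2 = 5)
R_3 = 16.5 (n_3 = 3)
Step 3: H = 12/(N(N+1)) * sum(R_i^2/n_i) - 3(N+1)
     = 12/(11*12) * (18.5^2/3 + 31^2/5 + 16.5^2/3) - 3*12
     = 0.090909 * 397.033 - 36
     = 0.093939.
Step 4: Ties present; correction factor C = 1 - 6/(11^3 - 11) = 0.995455. Corrected H = 0.093939 / 0.995455 = 0.094368.
Step 5: Under H0, H ~ chi^2(2); p-value = 0.953912.
Step 6: alpha = 0.1. fail to reject H0.

H = 0.0944, df = 2, p = 0.953912, fail to reject H0.


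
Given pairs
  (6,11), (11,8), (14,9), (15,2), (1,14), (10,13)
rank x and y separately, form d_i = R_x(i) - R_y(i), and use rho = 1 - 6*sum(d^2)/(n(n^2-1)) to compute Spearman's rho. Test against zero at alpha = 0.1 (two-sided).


Step 1: Rank x and y separately (midranks; no ties here).
rank(x): 6->2, 11->4, 14->5, 15->6, 1->1, 10->3
rank(y): 11->4, 8->2, 9->3, 2->1, 14->6, 13->5
Step 2: d_i = R_x(i) - R_y(i); compute d_i^2.
  (2-4)^2=4, (4-2)^2=4, (5-3)^2=4, (6-1)^2=25, (1-6)^2=25, (3-5)^2=4
sum(d^2) = 66.
Step 3: rho = 1 - 6*66 / (6*(6^2 - 1)) = 1 - 396/210 = -0.885714.
Step 4: Under H0, t = rho * sqrt((n-2)/(1-rho^2)) = -3.8158 ~ t(4).
Step 5: Two-sided p-value from the t-distribution with 4 df = 0.018845.
Step 6: alpha = 0.1. reject H0.

rho = -0.8857, p = 0.018845, reject H0 at alpha = 0.1.


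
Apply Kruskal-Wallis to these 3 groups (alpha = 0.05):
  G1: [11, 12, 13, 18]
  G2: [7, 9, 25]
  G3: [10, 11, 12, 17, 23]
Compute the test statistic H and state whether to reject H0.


Step 1: Combine all N = 12 observations and assign midranks.
sorted (value, group, rank): (7,G2,1), (9,G2,2), (10,G3,3), (11,G1,4.5), (11,G3,4.5), (12,G1,6.5), (12,G3,6.5), (13,G1,8), (17,G3,9), (18,G1,10), (23,G3,11), (25,G2,12)
Step 2: Sum ranks within each group.
R_1 = 29 (n_1 = 4)
R_2 = 15 (n_2 = 3)
R_3 = 34 (n_3 = 5)
Step 3: H = 12/(N(N+1)) * sum(R_i^2/n_i) - 3(N+1)
     = 12/(12*13) * (29^2/4 + 15^2/3 + 34^2/5) - 3*13
     = 0.076923 * 516.45 - 39
     = 0.726923.
Step 4: Ties present; correction factor C = 1 - 12/(12^3 - 12) = 0.993007. Corrected H = 0.726923 / 0.993007 = 0.732042.
Step 5: Under H0, H ~ chi^2(2); p-value = 0.693488.
Step 6: alpha = 0.05. fail to reject H0.

H = 0.7320, df = 2, p = 0.693488, fail to reject H0.


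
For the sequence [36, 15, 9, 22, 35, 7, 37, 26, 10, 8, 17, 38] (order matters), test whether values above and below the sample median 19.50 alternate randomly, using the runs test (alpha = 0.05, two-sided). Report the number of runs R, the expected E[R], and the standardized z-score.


Step 1: Compute median = 19.50; label A = above, B = below.
Labels in order: ABBAABAABBBA  (n_A = 6, n_B = 6)
Step 2: Count runs R = 7.
Step 3: Under H0 (random ordering), E[R] = 2*n_A*n_B/(n_A+n_B) + 1 = 2*6*6/12 + 1 = 7.0000.
        Var[R] = 2*n_A*n_B*(2*n_A*n_B - n_A - n_B) / ((n_A+n_B)^2 * (n_A+n_B-1)) = 4320/1584 = 2.7273.
        SD[R] = 1.6514.
Step 4: R = E[R], so z = 0 with no continuity correction.
Step 5: Two-sided p-value via normal approximation = 2*(1 - Phi(|z|)) = 1.000000.
Step 6: alpha = 0.05. fail to reject H0.

R = 7, z = 0.0000, p = 1.000000, fail to reject H0.


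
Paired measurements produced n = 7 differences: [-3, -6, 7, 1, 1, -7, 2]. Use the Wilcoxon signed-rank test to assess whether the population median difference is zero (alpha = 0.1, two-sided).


Step 1: Drop any zero differences (none here) and take |d_i|.
|d| = [3, 6, 7, 1, 1, 7, 2]
Step 2: Midrank |d_i| (ties get averaged ranks).
ranks: |3|->4, |6|->5, |7|->6.5, |1|->1.5, |1|->1.5, |7|->6.5, |2|->3
Step 3: Attach original signs; sum ranks with positive sign and with negative sign.
W+ = 6.5 + 1.5 + 1.5 + 3 = 12.5
W- = 4 + 5 + 6.5 = 15.5
(Check: W+ + W- = 28 should equal n(n+1)/2 = 28.)
Step 4: Test statistic W = min(W+, W-) = 12.5.
Step 5: Ties in |d|, so use the tie-corrected normal approximation.
        E[W] = n(n+1)/4 = 7*8/4 = 14.
        Tie groups: |d|=1 (t=2), |d|=7 (t=2); sum(t^3 - t) = 12.
        Var[W] = n(n+1)(2n+1)/24 - sum(t^3-t)/48 = 840/24 - 12/48 = 34.75.
        z = (W - E[W]) / sqrt(Var[W]) = (12.5 - 14) / 5.8949 = -0.2545.
        Two-sided p = 2*Phi(z) = 0.799143.
Step 6: alpha = 0.1. fail to reject H0.

W+ = 12.5, W- = 15.5, W = min = 12.5, p = 0.799143, fail to reject H0.


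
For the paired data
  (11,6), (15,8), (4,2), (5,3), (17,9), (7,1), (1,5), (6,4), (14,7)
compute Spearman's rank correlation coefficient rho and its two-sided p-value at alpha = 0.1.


Step 1: Rank x and y separately (midranks; no ties here).
rank(x): 11->6, 15->8, 4->2, 5->3, 17->9, 7->5, 1->1, 6->4, 14->7
rank(y): 6->6, 8->8, 2->2, 3->3, 9->9, 1->1, 5->5, 4->4, 7->7
Step 2: d_i = R_x(i) - R_y(i); compute d_i^2.
  (6-6)^2=0, (8-8)^2=0, (2-2)^2=0, (3-3)^2=0, (9-9)^2=0, (5-1)^2=16, (1-5)^2=16, (4-4)^2=0, (7-7)^2=0
sum(d^2) = 32.
Step 3: rho = 1 - 6*32 / (9*(9^2 - 1)) = 1 - 192/720 = 0.733333.
Step 4: Under H0, t = rho * sqrt((n-2)/(1-rho^2)) = 2.8538 ~ t(7).
Step 5: Two-sided p-value from the t-distribution with 7 df = 0.024554.
Step 6: alpha = 0.1. reject H0.

rho = 0.7333, p = 0.024554, reject H0 at alpha = 0.1.


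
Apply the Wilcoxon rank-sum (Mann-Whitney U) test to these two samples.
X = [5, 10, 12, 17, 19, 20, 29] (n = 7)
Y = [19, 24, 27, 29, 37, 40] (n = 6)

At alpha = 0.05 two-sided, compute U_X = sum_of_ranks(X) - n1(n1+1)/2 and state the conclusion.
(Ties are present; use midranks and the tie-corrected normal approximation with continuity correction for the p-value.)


Step 1: Combine and sort all 13 observations; assign midranks.
sorted (value, group): (5,X), (10,X), (12,X), (17,X), (19,X), (19,Y), (20,X), (24,Y), (27,Y), (29,X), (29,Y), (37,Y), (40,Y)
ranks: 5->1, 10->2, 12->3, 17->4, 19->5.5, 19->5.5, 20->7, 24->8, 27->9, 29->10.5, 29->10.5, 37->12, 40->13
Step 2: Rank sum for X: R1 = 1 + 2 + 3 + 4 + 5.5 + 7 + 10.5 = 33.
Step 3: U_X = R1 - n1(n1+1)/2 = 33 - 7*8/2 = 33 - 28 = 5.
       U_Y = n1*n2 - U_X = 42 - 5 = 37.
Step 4: Ties are present, so use the tie-corrected normal approximation (with continuity correction) for the p-value.
Step 5: p-value = 0.026392; compare to alpha = 0.05. reject H0.

U_X = 5, p = 0.026392, reject H0 at alpha = 0.05.


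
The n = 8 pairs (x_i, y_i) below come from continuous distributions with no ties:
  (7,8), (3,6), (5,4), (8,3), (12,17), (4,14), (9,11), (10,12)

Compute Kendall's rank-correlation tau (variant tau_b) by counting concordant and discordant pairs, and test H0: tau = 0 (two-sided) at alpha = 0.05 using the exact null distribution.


Step 1: Enumerate the 28 unordered pairs (i,j) with i<j and classify each by sign(x_j-x_i) * sign(y_j-y_i).
  (1,2):dx=-4,dy=-2->C; (1,3):dx=-2,dy=-4->C; (1,4):dx=+1,dy=-5->D; (1,5):dx=+5,dy=+9->C
  (1,6):dx=-3,dy=+6->D; (1,7):dx=+2,dy=+3->C; (1,8):dx=+3,dy=+4->C; (2,3):dx=+2,dy=-2->D
  (2,4):dx=+5,dy=-3->D; (2,5):dx=+9,dy=+11->C; (2,6):dx=+1,dy=+8->C; (2,7):dx=+6,dy=+5->C
  (2,8):dx=+7,dy=+6->C; (3,4):dx=+3,dy=-1->D; (3,5):dx=+7,dy=+13->C; (3,6):dx=-1,dy=+10->D
  (3,7):dx=+4,dy=+7->C; (3,8):dx=+5,dy=+8->C; (4,5):dx=+4,dy=+14->C; (4,6):dx=-4,dy=+11->D
  (4,7):dx=+1,dy=+8->C; (4,8):dx=+2,dy=+9->C; (5,6):dx=-8,dy=-3->C; (5,7):dx=-3,dy=-6->C
  (5,8):dx=-2,dy=-5->C; (6,7):dx=+5,dy=-3->D; (6,8):dx=+6,dy=-2->D; (7,8):dx=+1,dy=+1->C
Step 2: C = 19, D = 9, total pairs = 28.
Step 3: tau = (C - D)/(n(n-1)/2) = (19 - 9)/28 = 0.357143.
Step 4: Exact two-sided p-value (enumerate n! = 40320 permutations of y under H0): p = 0.275099.
Step 5: alpha = 0.05. fail to reject H0.

tau_b = 0.3571 (C=19, D=9), p = 0.275099, fail to reject H0.


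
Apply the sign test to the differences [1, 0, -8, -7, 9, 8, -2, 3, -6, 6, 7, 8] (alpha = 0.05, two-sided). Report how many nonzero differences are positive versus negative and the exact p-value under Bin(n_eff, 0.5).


Step 1: Discard zero differences. Original n = 12; n_eff = number of nonzero differences = 11.
Nonzero differences (with sign): +1, -8, -7, +9, +8, -2, +3, -6, +6, +7, +8
Step 2: Count signs: positive = 7, negative = 4.
Step 3: Under H0: P(positive) = 0.5, so the number of positives S ~ Bin(11, 0.5).
Step 4: Two-sided exact p-value = sum of Bin(11,0.5) probabilities at or below the observed probability = 0.548828.
Step 5: alpha = 0.05. fail to reject H0.

n_eff = 11, pos = 7, neg = 4, p = 0.548828, fail to reject H0.


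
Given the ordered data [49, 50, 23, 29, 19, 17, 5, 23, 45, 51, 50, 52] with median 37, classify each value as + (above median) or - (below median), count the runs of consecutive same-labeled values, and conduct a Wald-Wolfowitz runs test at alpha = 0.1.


Step 1: Compute median = 37; label A = above, B = below.
Labels in order: AABBBBBBAAAA  (n_A = 6, n_B = 6)
Step 2: Count runs R = 3.
Step 3: Under H0 (random ordering), E[R] = 2*n_A*n_B/(n_A+n_B) + 1 = 2*6*6/12 + 1 = 7.0000.
        Var[R] = 2*n_A*n_B*(2*n_A*n_B - n_A - n_B) / ((n_A+n_B)^2 * (n_A+n_B-1)) = 4320/1584 = 2.7273.
        SD[R] = 1.6514.
Step 4: Continuity-corrected z = (R + 0.5 - E[R]) / SD[R] = (3 + 0.5 - 7.0000) / 1.6514 = -2.1194.
Step 5: Two-sided p-value via normal approximation = 2*(1 - Phi(|z|)) = 0.034060.
Step 6: alpha = 0.1. reject H0.

R = 3, z = -2.1194, p = 0.034060, reject H0.


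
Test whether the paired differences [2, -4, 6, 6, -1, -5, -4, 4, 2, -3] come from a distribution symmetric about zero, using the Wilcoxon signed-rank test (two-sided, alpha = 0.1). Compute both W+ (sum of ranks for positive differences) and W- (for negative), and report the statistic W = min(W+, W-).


Step 1: Drop any zero differences (none here) and take |d_i|.
|d| = [2, 4, 6, 6, 1, 5, 4, 4, 2, 3]
Step 2: Midrank |d_i| (ties get averaged ranks).
ranks: |2|->2.5, |4|->6, |6|->9.5, |6|->9.5, |1|->1, |5|->8, |4|->6, |4|->6, |2|->2.5, |3|->4
Step 3: Attach original signs; sum ranks with positive sign and with negative sign.
W+ = 2.5 + 9.5 + 9.5 + 6 + 2.5 = 30
W- = 6 + 1 + 8 + 6 + 4 = 25
(Check: W+ + W- = 55 should equal n(n+1)/2 = 55.)
Step 4: Test statistic W = min(W+, W-) = 25.
Step 5: Ties in |d|, so use the tie-corrected normal approximation.
        E[W] = n(n+1)/4 = 10*11/4 = 27.5.
        Tie groups: |d|=2 (t=2), |d|=4 (t=3), |d|=6 (t=2); sum(t^3 - t) = 36.
        Var[W] = n(n+1)(2n+1)/24 - sum(t^3-t)/48 = 2310/24 - 36/48 = 95.5.
        z = (W - E[W]) / sqrt(Var[W]) = (25 - 27.5) / 9.7724 = -0.2558.
        Two-sided p = 2*Phi(z) = 0.798088.
Step 6: alpha = 0.1. fail to reject H0.

W+ = 30, W- = 25, W = min = 25, p = 0.798088, fail to reject H0.


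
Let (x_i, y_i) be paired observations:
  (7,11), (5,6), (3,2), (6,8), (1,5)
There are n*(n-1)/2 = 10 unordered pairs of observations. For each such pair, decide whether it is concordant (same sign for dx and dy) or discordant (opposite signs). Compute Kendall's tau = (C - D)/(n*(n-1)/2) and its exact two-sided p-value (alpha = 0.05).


Step 1: Enumerate the 10 unordered pairs (i,j) with i<j and classify each by sign(x_j-x_i) * sign(y_j-y_i).
  (1,2):dx=-2,dy=-5->C; (1,3):dx=-4,dy=-9->C; (1,4):dx=-1,dy=-3->C; (1,5):dx=-6,dy=-6->C
  (2,3):dx=-2,dy=-4->C; (2,4):dx=+1,dy=+2->C; (2,5):dx=-4,dy=-1->C; (3,4):dx=+3,dy=+6->C
  (3,5):dx=-2,dy=+3->D; (4,5):dx=-5,dy=-3->C
Step 2: C = 9, D = 1, total pairs = 10.
Step 3: tau = (C - D)/(n(n-1)/2) = (9 - 1)/10 = 0.800000.
Step 4: Exact two-sided p-value (enumerate n! = 120 permutations of y under H0): p = 0.083333.
Step 5: alpha = 0.05. fail to reject H0.

tau_b = 0.8000 (C=9, D=1), p = 0.083333, fail to reject H0.


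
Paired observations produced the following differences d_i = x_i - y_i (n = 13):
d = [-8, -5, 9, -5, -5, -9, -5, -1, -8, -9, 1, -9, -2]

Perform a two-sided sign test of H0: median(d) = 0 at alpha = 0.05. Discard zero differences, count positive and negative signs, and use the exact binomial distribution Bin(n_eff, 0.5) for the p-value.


Step 1: Discard zero differences. Original n = 13; n_eff = number of nonzero differences = 13.
Nonzero differences (with sign): -8, -5, +9, -5, -5, -9, -5, -1, -8, -9, +1, -9, -2
Step 2: Count signs: positive = 2, negative = 11.
Step 3: Under H0: P(positive) = 0.5, so the number of positives S ~ Bin(13, 0.5).
Step 4: Two-sided exact p-value = sum of Bin(13,0.5) probabilities at or below the observed probability = 0.022461.
Step 5: alpha = 0.05. reject H0.

n_eff = 13, pos = 2, neg = 11, p = 0.022461, reject H0.


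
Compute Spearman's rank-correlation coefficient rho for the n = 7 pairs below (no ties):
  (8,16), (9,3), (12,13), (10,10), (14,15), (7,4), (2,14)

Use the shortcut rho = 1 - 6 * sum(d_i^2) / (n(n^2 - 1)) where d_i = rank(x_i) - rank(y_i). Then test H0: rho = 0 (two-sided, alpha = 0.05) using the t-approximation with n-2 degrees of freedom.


Step 1: Rank x and y separately (midranks; no ties here).
rank(x): 8->3, 9->4, 12->6, 10->5, 14->7, 7->2, 2->1
rank(y): 16->7, 3->1, 13->4, 10->3, 15->6, 4->2, 14->5
Step 2: d_i = R_x(i) - R_y(i); compute d_i^2.
  (3-7)^2=16, (4-1)^2=9, (6-4)^2=4, (5-3)^2=4, (7-6)^2=1, (2-2)^2=0, (1-5)^2=16
sum(d^2) = 50.
Step 3: rho = 1 - 6*50 / (7*(7^2 - 1)) = 1 - 300/336 = 0.107143.
Step 4: Under H0, t = rho * sqrt((n-2)/(1-rho^2)) = 0.2410 ~ t(5).
Step 5: Two-sided p-value from the t-distribution with 5 df = 0.819151.
Step 6: alpha = 0.05. fail to reject H0.

rho = 0.1071, p = 0.819151, fail to reject H0 at alpha = 0.05.


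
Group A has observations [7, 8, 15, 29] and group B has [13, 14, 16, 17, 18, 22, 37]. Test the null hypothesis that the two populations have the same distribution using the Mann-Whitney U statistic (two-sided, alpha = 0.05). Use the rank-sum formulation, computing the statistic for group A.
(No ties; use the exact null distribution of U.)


Step 1: Combine and sort all 11 observations; assign midranks.
sorted (value, group): (7,X), (8,X), (13,Y), (14,Y), (15,X), (16,Y), (17,Y), (18,Y), (22,Y), (29,X), (37,Y)
ranks: 7->1, 8->2, 13->3, 14->4, 15->5, 16->6, 17->7, 18->8, 22->9, 29->10, 37->11
Step 2: Rank sum for X: R1 = 1 + 2 + 5 + 10 = 18.
Step 3: U_X = R1 - n1(n1+1)/2 = 18 - 4*5/2 = 18 - 10 = 8.
       U_Y = n1*n2 - U_X = 28 - 8 = 20.
Step 4: No ties, so the exact null distribution of U (based on enumerating the C(11,4) = 330 equally likely rank assignments) gives the two-sided p-value.
Step 5: p-value = 0.315152; compare to alpha = 0.05. fail to reject H0.

U_X = 8, p = 0.315152, fail to reject H0 at alpha = 0.05.


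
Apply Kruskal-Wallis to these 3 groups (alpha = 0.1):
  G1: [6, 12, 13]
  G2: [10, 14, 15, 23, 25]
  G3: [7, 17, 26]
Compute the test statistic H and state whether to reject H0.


Step 1: Combine all N = 11 observations and assign midranks.
sorted (value, group, rank): (6,G1,1), (7,G3,2), (10,G2,3), (12,G1,4), (13,G1,5), (14,G2,6), (15,G2,7), (17,G3,8), (23,G2,9), (25,G2,10), (26,G3,11)
Step 2: Sum ranks within each group.
R_1 = 10 (n_1 = 3)
R_2 = 35 (n_2 = 5)
R_3 = 21 (n_3 = 3)
Step 3: H = 12/(N(N+1)) * sum(R_i^2/n_i) - 3(N+1)
     = 12/(11*12) * (10^2/3 + 35^2/5 + 21^2/3) - 3*12
     = 0.090909 * 425.333 - 36
     = 2.666667.
Step 4: No ties, so H is used without correction.
Step 5: Under H0, H ~ chi^2(2); p-value = 0.263597.
Step 6: alpha = 0.1. fail to reject H0.

H = 2.6667, df = 2, p = 0.263597, fail to reject H0.


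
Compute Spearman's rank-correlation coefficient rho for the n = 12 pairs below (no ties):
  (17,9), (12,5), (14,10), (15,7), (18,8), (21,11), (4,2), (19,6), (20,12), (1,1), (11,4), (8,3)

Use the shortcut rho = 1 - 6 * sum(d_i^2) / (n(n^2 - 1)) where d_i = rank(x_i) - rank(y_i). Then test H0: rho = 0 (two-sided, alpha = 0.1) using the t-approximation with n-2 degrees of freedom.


Step 1: Rank x and y separately (midranks; no ties here).
rank(x): 17->8, 12->5, 14->6, 15->7, 18->9, 21->12, 4->2, 19->10, 20->11, 1->1, 11->4, 8->3
rank(y): 9->9, 5->5, 10->10, 7->7, 8->8, 11->11, 2->2, 6->6, 12->12, 1->1, 4->4, 3->3
Step 2: d_i = R_x(i) - R_y(i); compute d_i^2.
  (8-9)^2=1, (5-5)^2=0, (6-10)^2=16, (7-7)^2=0, (9-8)^2=1, (12-11)^2=1, (2-2)^2=0, (10-6)^2=16, (11-12)^2=1, (1-1)^2=0, (4-4)^2=0, (3-3)^2=0
sum(d^2) = 36.
Step 3: rho = 1 - 6*36 / (12*(12^2 - 1)) = 1 - 216/1716 = 0.874126.
Step 4: Under H0, t = rho * sqrt((n-2)/(1-rho^2)) = 5.6912 ~ t(10).
Step 5: Two-sided p-value from the t-distribution with 10 df = 0.000201.
Step 6: alpha = 0.1. reject H0.

rho = 0.8741, p = 0.000201, reject H0 at alpha = 0.1.


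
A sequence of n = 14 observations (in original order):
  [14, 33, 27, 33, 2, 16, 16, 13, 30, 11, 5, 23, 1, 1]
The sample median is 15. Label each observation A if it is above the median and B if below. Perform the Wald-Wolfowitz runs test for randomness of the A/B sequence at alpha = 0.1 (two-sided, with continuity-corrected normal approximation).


Step 1: Compute median = 15; label A = above, B = below.
Labels in order: BAAABAABABBABB  (n_A = 7, n_B = 7)
Step 2: Count runs R = 9.
Step 3: Under H0 (random ordering), E[R] = 2*n_A*n_B/(n_A+n_B) + 1 = 2*7*7/14 + 1 = 8.0000.
        Var[R] = 2*n_A*n_B*(2*n_A*n_B - n_A - n_B) / ((n_A+n_B)^2 * (n_A+n_B-1)) = 8232/2548 = 3.2308.
        SD[R] = 1.7974.
Step 4: Continuity-corrected z = (R - 0.5 - E[R]) / SD[R] = (9 - 0.5 - 8.0000) / 1.7974 = 0.2782.
Step 5: Two-sided p-value via normal approximation = 2*(1 - Phi(|z|)) = 0.780879.
Step 6: alpha = 0.1. fail to reject H0.

R = 9, z = 0.2782, p = 0.780879, fail to reject H0.


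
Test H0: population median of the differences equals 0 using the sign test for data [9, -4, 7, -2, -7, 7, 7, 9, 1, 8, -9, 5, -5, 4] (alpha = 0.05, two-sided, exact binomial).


Step 1: Discard zero differences. Original n = 14; n_eff = number of nonzero differences = 14.
Nonzero differences (with sign): +9, -4, +7, -2, -7, +7, +7, +9, +1, +8, -9, +5, -5, +4
Step 2: Count signs: positive = 9, negative = 5.
Step 3: Under H0: P(positive) = 0.5, so the number of positives S ~ Bin(14, 0.5).
Step 4: Two-sided exact p-value = sum of Bin(14,0.5) probabilities at or below the observed probability = 0.423950.
Step 5: alpha = 0.05. fail to reject H0.

n_eff = 14, pos = 9, neg = 5, p = 0.423950, fail to reject H0.


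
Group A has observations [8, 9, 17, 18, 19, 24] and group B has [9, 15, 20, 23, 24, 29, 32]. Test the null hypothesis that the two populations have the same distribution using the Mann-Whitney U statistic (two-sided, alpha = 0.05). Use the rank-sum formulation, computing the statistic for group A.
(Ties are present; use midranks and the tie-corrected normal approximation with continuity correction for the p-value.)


Step 1: Combine and sort all 13 observations; assign midranks.
sorted (value, group): (8,X), (9,X), (9,Y), (15,Y), (17,X), (18,X), (19,X), (20,Y), (23,Y), (24,X), (24,Y), (29,Y), (32,Y)
ranks: 8->1, 9->2.5, 9->2.5, 15->4, 17->5, 18->6, 19->7, 20->8, 23->9, 24->10.5, 24->10.5, 29->12, 32->13
Step 2: Rank sum for X: R1 = 1 + 2.5 + 5 + 6 + 7 + 10.5 = 32.
Step 3: U_X = R1 - n1(n1+1)/2 = 32 - 6*7/2 = 32 - 21 = 11.
       U_Y = n1*n2 - U_X = 42 - 11 = 31.
Step 4: Ties are present, so use the tie-corrected normal approximation (with continuity correction) for the p-value.
Step 5: p-value = 0.173549; compare to alpha = 0.05. fail to reject H0.

U_X = 11, p = 0.173549, fail to reject H0 at alpha = 0.05.


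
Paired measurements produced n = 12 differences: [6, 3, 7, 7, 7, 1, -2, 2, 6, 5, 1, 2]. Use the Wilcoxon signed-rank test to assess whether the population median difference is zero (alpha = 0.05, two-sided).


Step 1: Drop any zero differences (none here) and take |d_i|.
|d| = [6, 3, 7, 7, 7, 1, 2, 2, 6, 5, 1, 2]
Step 2: Midrank |d_i| (ties get averaged ranks).
ranks: |6|->8.5, |3|->6, |7|->11, |7|->11, |7|->11, |1|->1.5, |2|->4, |2|->4, |6|->8.5, |5|->7, |1|->1.5, |2|->4
Step 3: Attach original signs; sum ranks with positive sign and with negative sign.
W+ = 8.5 + 6 + 11 + 11 + 11 + 1.5 + 4 + 8.5 + 7 + 1.5 + 4 = 74
W- = 4 = 4
(Check: W+ + W- = 78 should equal n(n+1)/2 = 78.)
Step 4: Test statistic W = min(W+, W-) = 4.
Step 5: Ties in |d|, so use the tie-corrected normal approximation.
        E[W] = n(n+1)/4 = 12*13/4 = 39.
        Tie groups: |d|=1 (t=2), |d|=2 (t=3), |d|=6 (t=2), |d|=7 (t=3); sum(t^3 - t) = 60.
        Var[W] = n(n+1)(2n+1)/24 - sum(t^3-t)/48 = 3900/24 - 60/48 = 161.25.
        z = (W - E[W]) / sqrt(Var[W]) = (4 - 39) / 12.6984 = -2.7562.
        Two-sided p = 2*Phi(z) = 0.005847.
Step 6: alpha = 0.05. reject H0.

W+ = 74, W- = 4, W = min = 4, p = 0.005847, reject H0.


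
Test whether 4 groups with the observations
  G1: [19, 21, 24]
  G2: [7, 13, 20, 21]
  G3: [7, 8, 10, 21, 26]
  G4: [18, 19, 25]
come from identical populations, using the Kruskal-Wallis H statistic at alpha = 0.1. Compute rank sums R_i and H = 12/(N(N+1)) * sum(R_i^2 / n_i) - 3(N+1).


Step 1: Combine all N = 15 observations and assign midranks.
sorted (value, group, rank): (7,G2,1.5), (7,G3,1.5), (8,G3,3), (10,G3,4), (13,G2,5), (18,G4,6), (19,G1,7.5), (19,G4,7.5), (20,G2,9), (21,G1,11), (21,G2,11), (21,G3,11), (24,G1,13), (25,G4,14), (26,G3,15)
Step 2: Sum ranks within each group.
R_1 = 31.5 (n_1 = 3)
R_2 = 26.5 (n_2 = 4)
R_3 = 34.5 (n_3 = 5)
R_4 = 27.5 (n_4 = 3)
Step 3: H = 12/(N(N+1)) * sum(R_i^2/n_i) - 3(N+1)
     = 12/(15*16) * (31.5^2/3 + 26.5^2/4 + 34.5^2/5 + 27.5^2/3) - 3*16
     = 0.050000 * 996.446 - 48
     = 1.822292.
Step 4: Ties present; correction factor C = 1 - 36/(15^3 - 15) = 0.989286. Corrected H = 1.822292 / 0.989286 = 1.842028.
Step 5: Under H0, H ~ chi^2(3); p-value = 0.605832.
Step 6: alpha = 0.1. fail to reject H0.

H = 1.8420, df = 3, p = 0.605832, fail to reject H0.


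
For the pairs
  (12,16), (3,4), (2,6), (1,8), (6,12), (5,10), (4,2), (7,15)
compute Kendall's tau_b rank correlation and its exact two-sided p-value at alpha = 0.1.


Step 1: Enumerate the 28 unordered pairs (i,j) with i<j and classify each by sign(x_j-x_i) * sign(y_j-y_i).
  (1,2):dx=-9,dy=-12->C; (1,3):dx=-10,dy=-10->C; (1,4):dx=-11,dy=-8->C; (1,5):dx=-6,dy=-4->C
  (1,6):dx=-7,dy=-6->C; (1,7):dx=-8,dy=-14->C; (1,8):dx=-5,dy=-1->C; (2,3):dx=-1,dy=+2->D
  (2,4):dx=-2,dy=+4->D; (2,5):dx=+3,dy=+8->C; (2,6):dx=+2,dy=+6->C; (2,7):dx=+1,dy=-2->D
  (2,8):dx=+4,dy=+11->C; (3,4):dx=-1,dy=+2->D; (3,5):dx=+4,dy=+6->C; (3,6):dx=+3,dy=+4->C
  (3,7):dx=+2,dy=-4->D; (3,8):dx=+5,dy=+9->C; (4,5):dx=+5,dy=+4->C; (4,6):dx=+4,dy=+2->C
  (4,7):dx=+3,dy=-6->D; (4,8):dx=+6,dy=+7->C; (5,6):dx=-1,dy=-2->C; (5,7):dx=-2,dy=-10->C
  (5,8):dx=+1,dy=+3->C; (6,7):dx=-1,dy=-8->C; (6,8):dx=+2,dy=+5->C; (7,8):dx=+3,dy=+13->C
Step 2: C = 22, D = 6, total pairs = 28.
Step 3: tau = (C - D)/(n(n-1)/2) = (22 - 6)/28 = 0.571429.
Step 4: Exact two-sided p-value (enumerate n! = 40320 permutations of y under H0): p = 0.061012.
Step 5: alpha = 0.1. reject H0.

tau_b = 0.5714 (C=22, D=6), p = 0.061012, reject H0.


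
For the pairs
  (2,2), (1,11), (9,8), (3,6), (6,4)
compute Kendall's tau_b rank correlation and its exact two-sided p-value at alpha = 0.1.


Step 1: Enumerate the 10 unordered pairs (i,j) with i<j and classify each by sign(x_j-x_i) * sign(y_j-y_i).
  (1,2):dx=-1,dy=+9->D; (1,3):dx=+7,dy=+6->C; (1,4):dx=+1,dy=+4->C; (1,5):dx=+4,dy=+2->C
  (2,3):dx=+8,dy=-3->D; (2,4):dx=+2,dy=-5->D; (2,5):dx=+5,dy=-7->D; (3,4):dx=-6,dy=-2->C
  (3,5):dx=-3,dy=-4->C; (4,5):dx=+3,dy=-2->D
Step 2: C = 5, D = 5, total pairs = 10.
Step 3: tau = (C - D)/(n(n-1)/2) = (5 - 5)/10 = 0.000000.
Step 4: Exact two-sided p-value (enumerate n! = 120 permutations of y under H0): p = 1.000000.
Step 5: alpha = 0.1. fail to reject H0.

tau_b = 0.0000 (C=5, D=5), p = 1.000000, fail to reject H0.


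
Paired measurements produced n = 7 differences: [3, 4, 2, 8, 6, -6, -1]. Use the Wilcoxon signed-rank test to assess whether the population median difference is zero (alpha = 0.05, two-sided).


Step 1: Drop any zero differences (none here) and take |d_i|.
|d| = [3, 4, 2, 8, 6, 6, 1]
Step 2: Midrank |d_i| (ties get averaged ranks).
ranks: |3|->3, |4|->4, |2|->2, |8|->7, |6|->5.5, |6|->5.5, |1|->1
Step 3: Attach original signs; sum ranks with positive sign and with negative sign.
W+ = 3 + 4 + 2 + 7 + 5.5 = 21.5
W- = 5.5 + 1 = 6.5
(Check: W+ + W- = 28 should equal n(n+1)/2 = 28.)
Step 4: Test statistic W = min(W+, W-) = 6.5.
Step 5: Ties in |d|, so use the tie-corrected normal approximation.
        E[W] = n(n+1)/4 = 7*8/4 = 14.
        Tie groups: |d|=6 (t=2); sum(t^3 - t) = 6.
        Var[W] = n(n+1)(2n+1)/24 - sum(t^3-t)/48 = 840/24 - 6/48 = 34.875.
        z = (W - E[W]) / sqrt(Var[W]) = (6.5 - 14) / 5.9055 = -1.2700.
        Two-sided p = 2*Phi(z) = 0.204084.
Step 6: alpha = 0.05. fail to reject H0.

W+ = 21.5, W- = 6.5, W = min = 6.5, p = 0.204084, fail to reject H0.


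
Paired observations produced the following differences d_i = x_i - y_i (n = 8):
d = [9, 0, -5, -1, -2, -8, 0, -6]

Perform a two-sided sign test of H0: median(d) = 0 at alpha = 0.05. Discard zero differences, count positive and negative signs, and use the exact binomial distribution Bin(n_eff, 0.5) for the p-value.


Step 1: Discard zero differences. Original n = 8; n_eff = number of nonzero differences = 6.
Nonzero differences (with sign): +9, -5, -1, -2, -8, -6
Step 2: Count signs: positive = 1, negative = 5.
Step 3: Under H0: P(positive) = 0.5, so the number of positives S ~ Bin(6, 0.5).
Step 4: Two-sided exact p-value = sum of Bin(6,0.5) probabilities at or below the observed probability = 0.218750.
Step 5: alpha = 0.05. fail to reject H0.

n_eff = 6, pos = 1, neg = 5, p = 0.218750, fail to reject H0.


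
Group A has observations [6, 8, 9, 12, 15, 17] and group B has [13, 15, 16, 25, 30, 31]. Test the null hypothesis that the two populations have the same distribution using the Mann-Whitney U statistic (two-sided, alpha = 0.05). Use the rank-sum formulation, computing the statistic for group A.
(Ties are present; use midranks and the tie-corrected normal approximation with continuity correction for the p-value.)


Step 1: Combine and sort all 12 observations; assign midranks.
sorted (value, group): (6,X), (8,X), (9,X), (12,X), (13,Y), (15,X), (15,Y), (16,Y), (17,X), (25,Y), (30,Y), (31,Y)
ranks: 6->1, 8->2, 9->3, 12->4, 13->5, 15->6.5, 15->6.5, 16->8, 17->9, 25->10, 30->11, 31->12
Step 2: Rank sum for X: R1 = 1 + 2 + 3 + 4 + 6.5 + 9 = 25.5.
Step 3: U_X = R1 - n1(n1+1)/2 = 25.5 - 6*7/2 = 25.5 - 21 = 4.5.
       U_Y = n1*n2 - U_X = 36 - 4.5 = 31.5.
Step 4: Ties are present, so use the tie-corrected normal approximation (with continuity correction) for the p-value.
Step 5: p-value = 0.037041; compare to alpha = 0.05. reject H0.

U_X = 4.5, p = 0.037041, reject H0 at alpha = 0.05.
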